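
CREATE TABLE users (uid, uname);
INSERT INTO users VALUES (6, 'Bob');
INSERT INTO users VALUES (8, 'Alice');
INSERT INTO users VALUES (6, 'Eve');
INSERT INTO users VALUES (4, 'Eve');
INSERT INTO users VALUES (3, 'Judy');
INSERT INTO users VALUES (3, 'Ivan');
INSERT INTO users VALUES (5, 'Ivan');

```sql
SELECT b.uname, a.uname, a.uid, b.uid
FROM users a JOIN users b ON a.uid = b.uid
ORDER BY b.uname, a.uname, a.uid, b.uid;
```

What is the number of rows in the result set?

11

INNER JOIN keeps only pairs where the ON condition holds.
Matching on a.uid = b.uid.
- a (uid=6) pairs with 2 row(s) of b.
- a (uid=8) pairs with 1 row(s) of b.
- a (uid=6) pairs with 2 row(s) of b.
- a (uid=4) pairs with 1 row(s) of b.
- a (uid=3) pairs with 2 row(s) of b.
- a (uid=3) pairs with 2 row(s) of b.
- a (uid=5) pairs with 1 row(s) of b.
Total: 11 rows.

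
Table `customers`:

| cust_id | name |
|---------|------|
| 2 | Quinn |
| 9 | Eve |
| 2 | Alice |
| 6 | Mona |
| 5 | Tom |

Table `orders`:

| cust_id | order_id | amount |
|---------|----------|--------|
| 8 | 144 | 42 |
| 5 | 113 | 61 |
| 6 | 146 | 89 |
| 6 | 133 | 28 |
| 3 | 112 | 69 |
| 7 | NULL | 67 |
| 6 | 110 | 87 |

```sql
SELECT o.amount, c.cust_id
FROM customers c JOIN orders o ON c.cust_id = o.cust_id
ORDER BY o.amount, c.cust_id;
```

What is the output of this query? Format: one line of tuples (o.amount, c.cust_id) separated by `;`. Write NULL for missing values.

(28, 6); (61, 5); (87, 6); (89, 6)

INNER JOIN keeps only pairs where the ON condition holds.
Matching on c.cust_id = o.cust_id.
Matched pairs: 4.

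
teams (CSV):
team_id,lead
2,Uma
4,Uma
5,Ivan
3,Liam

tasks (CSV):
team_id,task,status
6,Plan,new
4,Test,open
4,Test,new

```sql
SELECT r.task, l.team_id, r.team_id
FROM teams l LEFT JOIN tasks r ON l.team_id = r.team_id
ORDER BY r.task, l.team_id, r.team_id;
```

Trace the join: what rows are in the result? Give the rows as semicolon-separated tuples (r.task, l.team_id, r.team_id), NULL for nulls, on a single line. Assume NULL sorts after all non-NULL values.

(Test, 4, 4); (Test, 4, 4); (NULL, 2, NULL); (NULL, 3, NULL); (NULL, 5, NULL)

LEFT JOIN keeps every row from `teams`; unmatched rows get NULL for `tasks`'s columns.
Matching on l.team_id = r.team_id.
- l row (team_id=2): no match → kept, r columns NULL.
- l row (team_id=4): matches 2 r row(s) → 2 output row(s).
- l row (team_id=5): no match → kept, r columns NULL.
- l row (team_id=3): no match → kept, r columns NULL.
After projecting and ordering:
r.task | l.team_id | r.team_id
Test | 4 | 4
Test | 4 | 4
NULL | 2 | NULL
NULL | 3 | NULL
NULL | 5 | NULL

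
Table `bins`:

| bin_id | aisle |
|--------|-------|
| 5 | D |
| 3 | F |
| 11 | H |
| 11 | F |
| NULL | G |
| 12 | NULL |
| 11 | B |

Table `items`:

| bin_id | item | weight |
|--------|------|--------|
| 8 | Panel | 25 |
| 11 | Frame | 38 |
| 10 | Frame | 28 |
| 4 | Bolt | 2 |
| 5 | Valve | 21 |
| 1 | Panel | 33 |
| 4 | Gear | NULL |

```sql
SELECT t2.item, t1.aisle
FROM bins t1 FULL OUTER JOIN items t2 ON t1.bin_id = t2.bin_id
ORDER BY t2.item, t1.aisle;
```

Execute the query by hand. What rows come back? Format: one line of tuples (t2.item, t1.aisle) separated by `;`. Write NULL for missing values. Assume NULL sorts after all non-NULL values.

(Bolt, NULL); (Frame, B); (Frame, F); (Frame, H); (Frame, NULL); (Gear, NULL); (Panel, NULL); (Panel, NULL); (Valve, D); (NULL, F); (NULL, G); (NULL, NULL)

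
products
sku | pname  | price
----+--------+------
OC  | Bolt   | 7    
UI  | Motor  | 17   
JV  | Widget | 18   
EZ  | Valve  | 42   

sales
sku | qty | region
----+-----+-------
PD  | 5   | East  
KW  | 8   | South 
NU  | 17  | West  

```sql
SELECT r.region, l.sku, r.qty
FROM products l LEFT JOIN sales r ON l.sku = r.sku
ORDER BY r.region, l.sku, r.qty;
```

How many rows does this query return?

4

LEFT JOIN keeps every row from `products`; unmatched rows get NULL for `sales`'s columns.
Matching on l.sku = r.sku.
Matched pairs: 0; unmatched l rows kept: 4.
Total: 0 matched + 4 padded = 4 rows.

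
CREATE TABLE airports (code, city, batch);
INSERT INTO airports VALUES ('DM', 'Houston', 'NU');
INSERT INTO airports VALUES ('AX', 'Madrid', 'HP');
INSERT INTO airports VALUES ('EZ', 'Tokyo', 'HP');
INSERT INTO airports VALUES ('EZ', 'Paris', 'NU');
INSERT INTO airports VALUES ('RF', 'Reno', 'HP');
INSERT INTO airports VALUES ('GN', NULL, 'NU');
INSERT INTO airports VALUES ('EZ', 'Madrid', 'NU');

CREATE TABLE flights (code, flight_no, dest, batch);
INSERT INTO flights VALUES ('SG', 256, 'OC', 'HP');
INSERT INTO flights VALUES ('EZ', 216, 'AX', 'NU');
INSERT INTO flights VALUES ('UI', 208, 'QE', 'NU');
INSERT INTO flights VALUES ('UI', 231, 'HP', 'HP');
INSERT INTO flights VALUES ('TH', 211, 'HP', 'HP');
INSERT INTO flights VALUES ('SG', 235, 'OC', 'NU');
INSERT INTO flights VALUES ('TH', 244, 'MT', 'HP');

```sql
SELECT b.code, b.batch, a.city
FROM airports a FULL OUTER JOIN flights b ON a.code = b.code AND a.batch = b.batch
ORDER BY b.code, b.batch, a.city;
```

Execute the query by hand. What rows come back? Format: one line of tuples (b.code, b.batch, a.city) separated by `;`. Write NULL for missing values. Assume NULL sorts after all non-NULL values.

(EZ, NU, Madrid); (EZ, NU, Paris); (SG, HP, NULL); (SG, NU, NULL); (TH, HP, NULL); (TH, HP, NULL); (UI, HP, NULL); (UI, NU, NULL); (NULL, NULL, Houston); (NULL, NULL, Madrid); (NULL, NULL, Reno); (NULL, NULL, Tokyo); (NULL, NULL, NULL)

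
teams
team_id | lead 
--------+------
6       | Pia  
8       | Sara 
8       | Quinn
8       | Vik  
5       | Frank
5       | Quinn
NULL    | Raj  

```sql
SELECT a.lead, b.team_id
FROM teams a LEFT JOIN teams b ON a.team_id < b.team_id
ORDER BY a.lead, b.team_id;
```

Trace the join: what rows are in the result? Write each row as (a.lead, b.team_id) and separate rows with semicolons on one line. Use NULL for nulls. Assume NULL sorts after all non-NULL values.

(Frank, 6); (Frank, 8); (Frank, 8); (Frank, 8); (Pia, 8); (Pia, 8); (Pia, 8); (Quinn, 6); (Quinn, 8); (Quinn, 8); (Quinn, 8); (Quinn, NULL); (Raj, NULL); (Sara, NULL); (Vik, NULL)

LEFT JOIN keeps every row from `teams a`; unmatched rows get NULL for `teams b`'s columns.
Matching on a.team_id < b.team_id. A NULL in a compared column never satisfies the condition.
Matched pairs: 11; unmatched a rows kept: 4.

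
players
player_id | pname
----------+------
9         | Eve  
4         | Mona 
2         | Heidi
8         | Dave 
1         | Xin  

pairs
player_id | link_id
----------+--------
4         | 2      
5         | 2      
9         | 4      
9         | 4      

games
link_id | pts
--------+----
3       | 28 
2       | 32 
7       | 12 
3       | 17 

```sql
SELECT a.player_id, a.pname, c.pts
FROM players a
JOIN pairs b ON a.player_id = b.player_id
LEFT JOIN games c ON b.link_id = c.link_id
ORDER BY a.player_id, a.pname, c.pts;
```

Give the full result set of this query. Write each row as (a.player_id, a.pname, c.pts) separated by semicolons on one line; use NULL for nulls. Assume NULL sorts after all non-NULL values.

Step 1 — a INNER JOIN b on player_id → 3 row(s).
Then LEFT JOIN `games c` on link_id: each of those 3 rows is kept; rows whose b.link_id has no match in c get NULL for c's columns.

(4, Mona, 32); (9, Eve, NULL); (9, Eve, NULL)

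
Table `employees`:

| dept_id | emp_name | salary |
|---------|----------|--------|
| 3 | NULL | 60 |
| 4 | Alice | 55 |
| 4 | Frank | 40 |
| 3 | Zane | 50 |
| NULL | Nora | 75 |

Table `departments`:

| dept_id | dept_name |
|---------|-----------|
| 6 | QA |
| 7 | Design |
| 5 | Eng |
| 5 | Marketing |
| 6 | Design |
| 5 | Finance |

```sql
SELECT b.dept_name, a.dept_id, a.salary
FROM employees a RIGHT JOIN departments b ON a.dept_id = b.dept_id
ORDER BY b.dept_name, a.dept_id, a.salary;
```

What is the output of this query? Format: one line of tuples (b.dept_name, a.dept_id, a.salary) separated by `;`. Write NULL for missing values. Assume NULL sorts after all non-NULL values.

RIGHT JOIN keeps every row from `departments`; unmatched rows get NULL for `employees`'s columns.
Matching on a.dept_id = b.dept_id. A NULL in a compared column never satisfies the condition.
- a row (dept_id=3): no match.
- a row (dept_id=4): no match.
- a row (dept_id=4): no match.
- a row (dept_id=3): no match.
- a row (dept_id=NULL): no match.
- 6 b row(s) had no a match → kept, a columns NULL.
After projecting and ordering:
b.dept_name | a.dept_id | a.salary
Design | NULL | NULL
Design | NULL | NULL
Eng | NULL | NULL
Finance | NULL | NULL
Marketing | NULL | NULL
QA | NULL | NULL

(Design, NULL, NULL); (Design, NULL, NULL); (Eng, NULL, NULL); (Finance, NULL, NULL); (Marketing, NULL, NULL); (QA, NULL, NULL)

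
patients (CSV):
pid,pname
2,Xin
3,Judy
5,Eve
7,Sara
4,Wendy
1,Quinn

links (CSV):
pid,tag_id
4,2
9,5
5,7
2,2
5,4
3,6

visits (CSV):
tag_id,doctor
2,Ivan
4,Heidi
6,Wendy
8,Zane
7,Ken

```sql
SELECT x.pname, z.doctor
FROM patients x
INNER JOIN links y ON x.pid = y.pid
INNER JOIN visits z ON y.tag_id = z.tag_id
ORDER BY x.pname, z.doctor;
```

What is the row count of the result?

5

Evaluate left to right. First `patients x INNER JOIN links y` on pid: 5 row(s).
Then INNER JOIN `visits z` on tag_id: keep only rows whose y.tag_id appears in z.
Result: 5 row(s).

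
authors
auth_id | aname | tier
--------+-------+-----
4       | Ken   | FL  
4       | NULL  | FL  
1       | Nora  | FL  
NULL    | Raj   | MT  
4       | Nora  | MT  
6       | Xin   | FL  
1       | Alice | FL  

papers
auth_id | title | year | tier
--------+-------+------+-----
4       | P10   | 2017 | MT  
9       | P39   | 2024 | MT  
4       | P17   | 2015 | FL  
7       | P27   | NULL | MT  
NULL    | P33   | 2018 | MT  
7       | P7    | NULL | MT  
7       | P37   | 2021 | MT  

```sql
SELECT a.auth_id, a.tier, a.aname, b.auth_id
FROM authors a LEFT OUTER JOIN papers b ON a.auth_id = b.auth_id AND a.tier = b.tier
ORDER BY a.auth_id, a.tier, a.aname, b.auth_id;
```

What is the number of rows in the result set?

7

LEFT JOIN keeps every row from `authors`; unmatched rows get NULL for `papers`'s columns.
Matching on a.auth_id = b.auth_id AND a.tier = b.tier. A NULL in a compared column never satisfies the condition.
- a[0] auth_id=4, tier=FL → 1 match(es) in b → 1 row(s).
- a[1] auth_id=4, tier=FL → 1 match(es) in b → 1 row(s).
- a[2] auth_id=1, tier=FL → no match; kept with NULLs on the b side.
- a[3] auth_id=NULL, tier=MT → no match; kept with NULLs on the b side.
- a[4] auth_id=4, tier=MT → 1 match(es) in b → 1 row(s).
- a[5] auth_id=6, tier=FL → no match; kept with NULLs on the b side.
- a[6] auth_id=1, tier=FL → no match; kept with NULLs on the b side.
Total: 3 matched + 4 padded = 7 rows.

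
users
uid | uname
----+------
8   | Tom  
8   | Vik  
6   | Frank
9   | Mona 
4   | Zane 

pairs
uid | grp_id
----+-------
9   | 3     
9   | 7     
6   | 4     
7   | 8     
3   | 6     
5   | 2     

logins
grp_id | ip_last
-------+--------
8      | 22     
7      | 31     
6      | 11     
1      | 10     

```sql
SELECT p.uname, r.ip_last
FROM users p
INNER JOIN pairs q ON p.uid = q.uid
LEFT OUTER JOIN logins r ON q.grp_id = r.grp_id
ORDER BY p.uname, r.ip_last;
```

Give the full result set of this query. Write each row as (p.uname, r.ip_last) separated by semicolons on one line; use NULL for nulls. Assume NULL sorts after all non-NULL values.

Step 1 — p INNER JOIN q on uid → 3 row(s).
Then LEFT JOIN `logins r` on grp_id: each of those 3 rows is kept; rows whose q.grp_id has no match in r get NULL for r's columns.

(Frank, NULL); (Mona, 31); (Mona, NULL)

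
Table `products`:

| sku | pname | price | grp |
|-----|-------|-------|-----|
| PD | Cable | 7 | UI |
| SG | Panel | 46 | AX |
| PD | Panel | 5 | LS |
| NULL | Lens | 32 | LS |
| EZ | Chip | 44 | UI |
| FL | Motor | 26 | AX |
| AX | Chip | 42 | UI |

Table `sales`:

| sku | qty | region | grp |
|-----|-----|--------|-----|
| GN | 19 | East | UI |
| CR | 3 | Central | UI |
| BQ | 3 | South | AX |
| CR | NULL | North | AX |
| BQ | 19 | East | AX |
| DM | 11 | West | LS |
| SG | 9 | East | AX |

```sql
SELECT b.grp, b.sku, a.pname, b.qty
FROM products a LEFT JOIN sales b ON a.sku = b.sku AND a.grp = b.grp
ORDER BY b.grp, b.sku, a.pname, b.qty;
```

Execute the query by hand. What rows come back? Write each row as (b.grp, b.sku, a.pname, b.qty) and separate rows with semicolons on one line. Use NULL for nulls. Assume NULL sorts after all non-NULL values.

(AX, SG, Panel, 9); (NULL, NULL, Cable, NULL); (NULL, NULL, Chip, NULL); (NULL, NULL, Chip, NULL); (NULL, NULL, Lens, NULL); (NULL, NULL, Motor, NULL); (NULL, NULL, Panel, NULL)

LEFT JOIN keeps every row from `products`; unmatched rows get NULL for `sales`'s columns.
Matching on a.sku = b.sku AND a.grp = b.grp. A NULL in a compared column never satisfies the condition.
Matched pairs: 1; unmatched a rows kept: 6.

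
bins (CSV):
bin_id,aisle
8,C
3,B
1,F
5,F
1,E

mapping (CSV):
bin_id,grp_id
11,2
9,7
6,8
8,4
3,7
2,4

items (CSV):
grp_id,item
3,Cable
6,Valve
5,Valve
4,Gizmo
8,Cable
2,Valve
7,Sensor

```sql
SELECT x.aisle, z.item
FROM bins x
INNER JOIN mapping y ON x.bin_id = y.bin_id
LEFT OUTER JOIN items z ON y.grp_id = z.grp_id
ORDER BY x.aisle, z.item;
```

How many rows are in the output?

2

Evaluate left to right. First `bins x INNER JOIN mapping y` on bin_id: 2 row(s).
Then LEFT JOIN `items z` on grp_id: each of those 2 rows is kept; rows whose y.grp_id has no match in z get NULL for z's columns.
Result: 2 row(s).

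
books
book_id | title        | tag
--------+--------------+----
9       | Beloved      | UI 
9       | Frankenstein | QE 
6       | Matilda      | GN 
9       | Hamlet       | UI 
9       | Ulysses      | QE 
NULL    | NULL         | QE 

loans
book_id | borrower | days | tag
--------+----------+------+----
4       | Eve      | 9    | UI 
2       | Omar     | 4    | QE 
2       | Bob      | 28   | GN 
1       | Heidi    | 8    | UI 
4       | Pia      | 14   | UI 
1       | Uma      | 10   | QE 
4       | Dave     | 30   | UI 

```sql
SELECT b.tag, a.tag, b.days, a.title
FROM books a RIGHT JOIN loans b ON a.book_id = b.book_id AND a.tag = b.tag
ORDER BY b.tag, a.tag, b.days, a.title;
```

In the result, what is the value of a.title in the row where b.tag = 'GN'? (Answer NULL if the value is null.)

RIGHT JOIN keeps every row from `loans`; unmatched rows get NULL for `books`'s columns.
Matching on a.book_id = b.book_id AND a.tag = b.tag. A NULL in a compared column never satisfies the condition.
Matched pairs: 0; unmatched b rows kept: 7.

NULL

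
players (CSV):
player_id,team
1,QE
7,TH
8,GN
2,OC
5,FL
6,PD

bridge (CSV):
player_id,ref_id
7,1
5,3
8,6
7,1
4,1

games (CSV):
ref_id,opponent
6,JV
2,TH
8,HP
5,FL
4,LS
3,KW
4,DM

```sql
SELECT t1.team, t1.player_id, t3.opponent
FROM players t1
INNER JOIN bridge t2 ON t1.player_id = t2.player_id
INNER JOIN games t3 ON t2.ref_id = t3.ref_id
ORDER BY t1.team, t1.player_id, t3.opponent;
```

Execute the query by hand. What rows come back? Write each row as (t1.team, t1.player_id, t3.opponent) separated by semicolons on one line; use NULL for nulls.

(FL, 5, KW); (GN, 8, JV)

Step 1 — t1 INNER JOIN t2 on player_id → 4 row(s).
Then INNER JOIN `games t3` on ref_id: keep only rows whose t2.ref_id appears in t3.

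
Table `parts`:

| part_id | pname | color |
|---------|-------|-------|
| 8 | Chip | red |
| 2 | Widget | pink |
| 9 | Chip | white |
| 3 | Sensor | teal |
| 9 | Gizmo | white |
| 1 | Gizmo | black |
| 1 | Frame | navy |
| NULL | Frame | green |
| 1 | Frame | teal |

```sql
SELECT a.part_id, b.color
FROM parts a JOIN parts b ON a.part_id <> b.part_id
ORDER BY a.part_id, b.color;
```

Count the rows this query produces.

48

INNER JOIN keeps only pairs where the ON condition holds.
Matching on a.part_id <> b.part_id. A NULL in a compared column never satisfies the condition.
- part_id=8: 7 matching b row(s), so 7 row(s) emitted.
- part_id=2: 7 matching b row(s), so 7 row(s) emitted.
- part_id=9: 6 matching b row(s), so 6 row(s) emitted.
- part_id=3: 7 matching b row(s), so 7 row(s) emitted.
- part_id=9: 6 matching b row(s), so 6 row(s) emitted.
- part_id=1: 5 matching b row(s), so 5 row(s) emitted.
- part_id=1: 5 matching b row(s), so 5 row(s) emitted.
- part_id=NULL: no matching b row, dropped.
- part_id=1: 5 matching b row(s), so 5 row(s) emitted.
Total: 48 rows.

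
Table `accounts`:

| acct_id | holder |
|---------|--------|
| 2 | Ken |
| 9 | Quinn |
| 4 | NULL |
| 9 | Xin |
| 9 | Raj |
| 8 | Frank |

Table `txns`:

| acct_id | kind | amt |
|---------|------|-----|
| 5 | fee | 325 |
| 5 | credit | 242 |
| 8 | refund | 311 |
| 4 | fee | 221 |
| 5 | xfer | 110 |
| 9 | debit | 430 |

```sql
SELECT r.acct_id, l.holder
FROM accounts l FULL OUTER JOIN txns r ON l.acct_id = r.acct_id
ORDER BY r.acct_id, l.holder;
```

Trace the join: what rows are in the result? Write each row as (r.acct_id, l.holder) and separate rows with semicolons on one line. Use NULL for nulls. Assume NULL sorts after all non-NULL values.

(4, NULL); (5, NULL); (5, NULL); (5, NULL); (8, Frank); (9, Quinn); (9, Raj); (9, Xin); (NULL, Ken)

FULL OUTER JOIN keeps every row from both sides; unmatched rows get NULL for the other side's columns.
Matching on l.acct_id = r.acct_id.
- acct_id=2: no r row matches, row kept with r columns NULL.
- acct_id=9: 1 matching r row(s), so 1 row(s) emitted.
- acct_id=4: 1 matching r row(s), so 1 row(s) emitted.
- acct_id=9: 1 matching r row(s), so 1 row(s) emitted.
- acct_id=9: 1 matching r row(s), so 1 row(s) emitted.
- acct_id=8: 1 matching r row(s), so 1 row(s) emitted.
- 3 row(s) from r found no l partner → padded with NULL.
After projecting and ordering:
r.acct_id | l.holder
4 | NULL
5 | NULL
5 | NULL
5 | NULL
8 | Frank
9 | Quinn
9 | Raj
9 | Xin
NULL | Ken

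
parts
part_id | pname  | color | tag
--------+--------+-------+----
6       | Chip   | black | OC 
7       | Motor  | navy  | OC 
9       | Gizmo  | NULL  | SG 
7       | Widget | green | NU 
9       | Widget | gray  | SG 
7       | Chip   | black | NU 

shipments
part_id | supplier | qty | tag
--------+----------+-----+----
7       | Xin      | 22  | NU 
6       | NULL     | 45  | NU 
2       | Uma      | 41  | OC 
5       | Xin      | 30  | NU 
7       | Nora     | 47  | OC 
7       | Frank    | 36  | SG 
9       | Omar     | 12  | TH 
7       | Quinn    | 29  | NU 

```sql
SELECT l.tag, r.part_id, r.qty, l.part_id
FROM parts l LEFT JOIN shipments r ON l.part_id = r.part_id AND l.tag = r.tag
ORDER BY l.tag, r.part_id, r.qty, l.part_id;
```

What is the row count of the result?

LEFT JOIN keeps every row from `parts`; unmatched rows get NULL for `shipments`'s columns.
Matching on l.part_id = r.part_id AND l.tag = r.tag.
- l[0] part_id=6, tag=OC → no match; kept with NULLs on the r side.
- l[1] part_id=7, tag=OC → 1 match(es) in r → 1 row(s).
- l[2] part_id=9, tag=SG → no match; kept with NULLs on the r side.
- l[3] part_id=7, tag=NU → 2 match(es) in r → 2 row(s).
- l[4] part_id=9, tag=SG → no match; kept with NULLs on the r side.
- l[5] part_id=7, tag=NU → 2 match(es) in r → 2 row(s).
Total: 5 matched + 3 padded = 8 rows.

8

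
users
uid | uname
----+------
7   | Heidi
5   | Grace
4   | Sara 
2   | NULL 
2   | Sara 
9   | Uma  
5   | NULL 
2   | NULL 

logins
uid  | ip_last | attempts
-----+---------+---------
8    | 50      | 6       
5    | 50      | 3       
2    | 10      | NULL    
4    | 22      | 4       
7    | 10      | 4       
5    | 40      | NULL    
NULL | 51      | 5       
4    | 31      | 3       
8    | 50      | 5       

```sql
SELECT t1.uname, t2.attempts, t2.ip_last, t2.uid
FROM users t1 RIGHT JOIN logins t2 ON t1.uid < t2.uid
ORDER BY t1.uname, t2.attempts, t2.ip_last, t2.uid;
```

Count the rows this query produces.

36

RIGHT JOIN keeps every row from `logins`; unmatched rows get NULL for `users`'s columns.
Matching on t1.uid < t2.uid. A NULL in a compared column never satisfies the condition.
- t1 (uid=7) pairs with 2 row(s) of t2.
- t1 (uid=5) pairs with 3 row(s) of t2.
- t1 (uid=4) pairs with 5 row(s) of t2.
- t1 (uid=2) pairs with 7 row(s) of t2.
- t1 (uid=2) pairs with 7 row(s) of t2.
- t1 (uid=9) has no partner in t2.
- t1 (uid=5) pairs with 3 row(s) of t2.
- t1 (uid=2) pairs with 7 row(s) of t2.
- 2 row(s) from t2 found no t1 partner → padded with NULL.
Total: 34 matched + 2 padded = 36 rows.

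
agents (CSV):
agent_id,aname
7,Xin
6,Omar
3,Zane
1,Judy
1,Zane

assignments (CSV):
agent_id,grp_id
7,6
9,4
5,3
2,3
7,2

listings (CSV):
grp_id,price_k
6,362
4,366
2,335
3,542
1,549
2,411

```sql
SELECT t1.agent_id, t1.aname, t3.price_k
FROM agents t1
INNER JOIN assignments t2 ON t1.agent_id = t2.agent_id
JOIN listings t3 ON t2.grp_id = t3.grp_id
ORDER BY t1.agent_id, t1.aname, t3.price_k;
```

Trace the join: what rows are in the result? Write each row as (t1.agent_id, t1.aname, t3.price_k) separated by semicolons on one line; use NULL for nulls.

(7, Xin, 335); (7, Xin, 362); (7, Xin, 411)

Joins associate left-to-right: agents INNER JOIN assignments on agent_id gives 2 intermediate row(s).
Then INNER JOIN `listings t3` on grp_id: keep only rows whose t2.grp_id appears in t3.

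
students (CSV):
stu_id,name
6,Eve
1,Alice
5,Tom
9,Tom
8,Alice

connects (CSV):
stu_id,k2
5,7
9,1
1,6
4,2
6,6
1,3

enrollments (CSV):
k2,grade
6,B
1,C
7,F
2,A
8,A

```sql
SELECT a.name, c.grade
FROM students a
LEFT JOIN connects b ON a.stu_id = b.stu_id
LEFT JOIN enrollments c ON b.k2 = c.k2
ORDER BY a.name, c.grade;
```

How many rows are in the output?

6

Step 1 — a LEFT JOIN b on stu_id → 6 row(s).
Then LEFT JOIN `enrollments c` on k2: each of those 6 rows is kept; rows whose b.k2 has no match in c get NULL for c's columns.
Result: 6 row(s).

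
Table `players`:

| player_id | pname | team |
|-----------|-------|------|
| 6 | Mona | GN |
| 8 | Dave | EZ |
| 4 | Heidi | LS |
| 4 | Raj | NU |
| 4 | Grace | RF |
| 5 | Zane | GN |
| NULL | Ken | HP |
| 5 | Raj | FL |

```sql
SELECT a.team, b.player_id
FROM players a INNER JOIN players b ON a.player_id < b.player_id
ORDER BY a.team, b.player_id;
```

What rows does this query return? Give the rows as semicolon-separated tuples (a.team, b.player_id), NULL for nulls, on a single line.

(FL, 6); (FL, 8); (GN, 6); (GN, 8); (GN, 8); (LS, 5); (LS, 5); (LS, 6); (LS, 8); (NU, 5); (NU, 5); (NU, 6); (NU, 8); (RF, 5); (RF, 5); (RF, 6); (RF, 8)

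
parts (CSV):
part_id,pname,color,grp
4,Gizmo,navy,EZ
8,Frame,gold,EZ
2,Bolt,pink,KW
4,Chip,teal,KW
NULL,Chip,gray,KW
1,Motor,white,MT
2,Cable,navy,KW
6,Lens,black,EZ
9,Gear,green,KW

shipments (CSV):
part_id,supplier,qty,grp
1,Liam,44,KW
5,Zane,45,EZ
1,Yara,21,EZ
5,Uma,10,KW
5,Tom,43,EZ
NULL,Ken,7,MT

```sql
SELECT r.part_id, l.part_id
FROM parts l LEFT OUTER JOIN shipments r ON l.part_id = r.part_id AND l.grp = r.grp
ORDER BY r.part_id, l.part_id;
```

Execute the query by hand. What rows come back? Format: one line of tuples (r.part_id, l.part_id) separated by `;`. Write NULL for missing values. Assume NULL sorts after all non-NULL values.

(NULL, 1); (NULL, 2); (NULL, 2); (NULL, 4); (NULL, 4); (NULL, 6); (NULL, 8); (NULL, 9); (NULL, NULL)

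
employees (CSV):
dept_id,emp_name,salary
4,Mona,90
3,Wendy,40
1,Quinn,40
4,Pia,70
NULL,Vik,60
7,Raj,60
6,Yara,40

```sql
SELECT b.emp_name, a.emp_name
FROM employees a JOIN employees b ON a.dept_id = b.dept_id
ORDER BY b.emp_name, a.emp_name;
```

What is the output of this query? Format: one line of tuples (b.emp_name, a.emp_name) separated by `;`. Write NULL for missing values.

(Mona, Mona); (Mona, Pia); (Pia, Mona); (Pia, Pia); (Quinn, Quinn); (Raj, Raj); (Wendy, Wendy); (Yara, Yara)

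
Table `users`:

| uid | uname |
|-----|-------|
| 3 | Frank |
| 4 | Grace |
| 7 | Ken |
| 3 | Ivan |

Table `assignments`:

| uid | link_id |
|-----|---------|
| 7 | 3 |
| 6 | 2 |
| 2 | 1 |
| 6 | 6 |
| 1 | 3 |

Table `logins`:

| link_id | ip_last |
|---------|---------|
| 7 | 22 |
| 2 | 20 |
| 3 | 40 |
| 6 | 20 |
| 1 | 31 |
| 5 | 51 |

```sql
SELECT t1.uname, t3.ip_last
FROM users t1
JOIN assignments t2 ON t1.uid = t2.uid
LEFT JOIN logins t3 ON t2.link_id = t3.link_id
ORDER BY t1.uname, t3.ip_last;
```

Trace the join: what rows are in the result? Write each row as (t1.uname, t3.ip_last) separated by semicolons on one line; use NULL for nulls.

Step 1 — t1 INNER JOIN t2 on uid → 1 row(s).
Then LEFT JOIN `logins t3` on link_id: each of those 1 rows is kept; rows whose t2.link_id has no match in t3 get NULL for t3's columns.

(Ken, 40)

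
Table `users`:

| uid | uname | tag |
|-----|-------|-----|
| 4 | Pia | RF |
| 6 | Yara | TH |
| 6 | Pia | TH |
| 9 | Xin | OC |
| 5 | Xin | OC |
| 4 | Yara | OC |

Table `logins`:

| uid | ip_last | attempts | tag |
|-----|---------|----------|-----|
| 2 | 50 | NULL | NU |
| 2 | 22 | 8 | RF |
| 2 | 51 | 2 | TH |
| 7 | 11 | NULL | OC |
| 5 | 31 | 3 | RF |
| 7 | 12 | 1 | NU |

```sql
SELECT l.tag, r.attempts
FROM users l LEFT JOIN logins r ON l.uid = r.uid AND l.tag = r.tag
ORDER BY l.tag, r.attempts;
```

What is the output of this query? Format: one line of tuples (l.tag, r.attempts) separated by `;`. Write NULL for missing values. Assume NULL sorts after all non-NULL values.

LEFT JOIN keeps every row from `users`; unmatched rows get NULL for `logins`'s columns.
Matching on l.uid = r.uid AND l.tag = r.tag.
- uid=4, tag=RF: no r row matches, row kept with r columns NULL.
- uid=6, tag=TH: no r row matches, row kept with r columns NULL.
- uid=6, tag=TH: no r row matches, row kept with r columns NULL.
- uid=9, tag=OC: no r row matches, row kept with r columns NULL.
- uid=5, tag=OC: no r row matches, row kept with r columns NULL.
- uid=4, tag=OC: no r row matches, row kept with r columns NULL.
After projecting and ordering:
l.tag | r.attempts
OC | NULL
OC | NULL
OC | NULL
RF | NULL
TH | NULL
TH | NULL

(OC, NULL); (OC, NULL); (OC, NULL); (RF, NULL); (TH, NULL); (TH, NULL)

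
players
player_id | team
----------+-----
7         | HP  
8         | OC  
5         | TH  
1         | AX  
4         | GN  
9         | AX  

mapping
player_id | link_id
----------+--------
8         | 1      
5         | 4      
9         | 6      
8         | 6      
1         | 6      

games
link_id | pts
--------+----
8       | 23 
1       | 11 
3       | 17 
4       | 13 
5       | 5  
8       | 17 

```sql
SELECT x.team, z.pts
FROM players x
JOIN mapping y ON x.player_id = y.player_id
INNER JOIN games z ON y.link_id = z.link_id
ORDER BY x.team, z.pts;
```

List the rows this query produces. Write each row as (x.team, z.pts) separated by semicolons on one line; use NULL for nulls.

(OC, 11); (TH, 13)

Step 1 — x INNER JOIN y on player_id → 5 row(s).
Then INNER JOIN `games z` on link_id: keep only rows whose y.link_id appears in z.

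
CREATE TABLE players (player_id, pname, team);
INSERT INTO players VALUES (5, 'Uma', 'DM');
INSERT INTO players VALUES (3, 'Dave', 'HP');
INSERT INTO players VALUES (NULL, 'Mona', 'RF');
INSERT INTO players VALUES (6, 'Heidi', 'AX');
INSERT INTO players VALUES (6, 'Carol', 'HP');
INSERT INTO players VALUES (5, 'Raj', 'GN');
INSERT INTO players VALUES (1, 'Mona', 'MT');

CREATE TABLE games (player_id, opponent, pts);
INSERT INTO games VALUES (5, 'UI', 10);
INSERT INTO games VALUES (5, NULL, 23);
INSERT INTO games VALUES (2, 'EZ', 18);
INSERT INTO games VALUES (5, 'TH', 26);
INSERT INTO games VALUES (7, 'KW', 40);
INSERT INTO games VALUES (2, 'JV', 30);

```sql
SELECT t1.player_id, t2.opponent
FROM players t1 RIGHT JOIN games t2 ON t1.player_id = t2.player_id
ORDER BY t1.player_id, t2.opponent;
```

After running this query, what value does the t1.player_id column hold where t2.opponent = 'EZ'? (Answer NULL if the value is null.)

NULL

RIGHT JOIN keeps every row from `games`; unmatched rows get NULL for `players`'s columns.
Matching on t1.player_id = t2.player_id. A NULL in a compared column never satisfies the condition.
- t1[0] player_id=5 → 3 match(es) in t2 → 3 row(s).
- t1[1] player_id=3 → no match.
- t1[2] player_id=NULL → no match.
- t1[3] player_id=6 → no match.
- t1[4] player_id=6 → no match.
- t1[5] player_id=5 → 3 match(es) in t2 → 3 row(s).
- t1[6] player_id=1 → no match.
- 3 t2 row(s) had no t1 match → kept, t1 columns NULL.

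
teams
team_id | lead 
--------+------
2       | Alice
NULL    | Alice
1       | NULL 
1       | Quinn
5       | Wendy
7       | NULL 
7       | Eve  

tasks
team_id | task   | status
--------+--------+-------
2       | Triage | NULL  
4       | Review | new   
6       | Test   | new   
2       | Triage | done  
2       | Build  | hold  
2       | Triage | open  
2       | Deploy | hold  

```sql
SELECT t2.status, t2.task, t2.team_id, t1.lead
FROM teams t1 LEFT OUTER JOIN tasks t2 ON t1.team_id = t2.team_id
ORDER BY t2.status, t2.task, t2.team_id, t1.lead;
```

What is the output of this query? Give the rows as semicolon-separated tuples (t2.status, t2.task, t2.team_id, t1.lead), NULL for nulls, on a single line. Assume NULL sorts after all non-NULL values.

(done, Triage, 2, Alice); (hold, Build, 2, Alice); (hold, Deploy, 2, Alice); (open, Triage, 2, Alice); (NULL, Triage, 2, Alice); (NULL, NULL, NULL, Alice); (NULL, NULL, NULL, Eve); (NULL, NULL, NULL, Quinn); (NULL, NULL, NULL, Wendy); (NULL, NULL, NULL, NULL); (NULL, NULL, NULL, NULL)

LEFT JOIN keeps every row from `teams`; unmatched rows get NULL for `tasks`'s columns.
Matching on t1.team_id = t2.team_id. A NULL in a compared column never satisfies the condition.
- t1 row (team_id=2): matches 5 t2 row(s) → 5 output row(s).
- t1 row (team_id=NULL): no match → kept, t2 columns NULL.
- t1 row (team_id=1): no match → kept, t2 columns NULL.
- t1 row (team_id=1): no match → kept, t2 columns NULL.
- t1 row (team_id=5): no match → kept, t2 columns NULL.
- t1 row (team_id=7): no match → kept, t2 columns NULL.
- t1 row (team_id=7): no match → kept, t2 columns NULL.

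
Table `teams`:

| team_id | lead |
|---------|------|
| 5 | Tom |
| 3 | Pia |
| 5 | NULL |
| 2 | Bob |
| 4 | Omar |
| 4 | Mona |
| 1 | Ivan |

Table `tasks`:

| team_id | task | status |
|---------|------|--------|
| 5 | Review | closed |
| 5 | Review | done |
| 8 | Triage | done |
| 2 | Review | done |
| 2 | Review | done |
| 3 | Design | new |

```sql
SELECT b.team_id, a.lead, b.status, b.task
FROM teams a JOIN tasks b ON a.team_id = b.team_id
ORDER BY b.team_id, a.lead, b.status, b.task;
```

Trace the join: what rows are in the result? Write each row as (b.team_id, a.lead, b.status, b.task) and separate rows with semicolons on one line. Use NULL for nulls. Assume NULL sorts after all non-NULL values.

(2, Bob, done, Review); (2, Bob, done, Review); (3, Pia, new, Design); (5, Tom, closed, Review); (5, Tom, done, Review); (5, NULL, closed, Review); (5, NULL, done, Review)

INNER JOIN keeps only pairs where the ON condition holds.
Matching on a.team_id = b.team_id.
Matched pairs: 7.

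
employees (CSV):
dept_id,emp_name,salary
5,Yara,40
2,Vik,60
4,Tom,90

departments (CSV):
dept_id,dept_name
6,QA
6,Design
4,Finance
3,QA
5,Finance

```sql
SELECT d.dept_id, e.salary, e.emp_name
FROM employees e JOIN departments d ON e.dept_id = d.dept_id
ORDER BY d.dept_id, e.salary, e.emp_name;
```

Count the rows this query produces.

2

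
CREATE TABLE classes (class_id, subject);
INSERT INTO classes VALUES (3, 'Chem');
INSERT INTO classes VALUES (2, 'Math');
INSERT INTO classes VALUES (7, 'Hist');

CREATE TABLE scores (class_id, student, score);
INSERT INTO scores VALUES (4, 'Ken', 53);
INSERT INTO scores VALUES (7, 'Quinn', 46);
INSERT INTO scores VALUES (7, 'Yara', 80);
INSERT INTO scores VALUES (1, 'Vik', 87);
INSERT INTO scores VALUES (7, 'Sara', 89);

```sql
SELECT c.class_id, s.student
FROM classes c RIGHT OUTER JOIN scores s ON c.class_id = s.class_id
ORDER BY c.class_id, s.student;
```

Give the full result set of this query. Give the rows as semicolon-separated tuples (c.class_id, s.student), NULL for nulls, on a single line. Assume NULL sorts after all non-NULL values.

RIGHT JOIN keeps every row from `scores`; unmatched rows get NULL for `classes`'s columns.
Matching on c.class_id = s.class_id.
Matched pairs: 3; unmatched s rows kept: 2.

(7, Quinn); (7, Sara); (7, Yara); (NULL, Ken); (NULL, Vik)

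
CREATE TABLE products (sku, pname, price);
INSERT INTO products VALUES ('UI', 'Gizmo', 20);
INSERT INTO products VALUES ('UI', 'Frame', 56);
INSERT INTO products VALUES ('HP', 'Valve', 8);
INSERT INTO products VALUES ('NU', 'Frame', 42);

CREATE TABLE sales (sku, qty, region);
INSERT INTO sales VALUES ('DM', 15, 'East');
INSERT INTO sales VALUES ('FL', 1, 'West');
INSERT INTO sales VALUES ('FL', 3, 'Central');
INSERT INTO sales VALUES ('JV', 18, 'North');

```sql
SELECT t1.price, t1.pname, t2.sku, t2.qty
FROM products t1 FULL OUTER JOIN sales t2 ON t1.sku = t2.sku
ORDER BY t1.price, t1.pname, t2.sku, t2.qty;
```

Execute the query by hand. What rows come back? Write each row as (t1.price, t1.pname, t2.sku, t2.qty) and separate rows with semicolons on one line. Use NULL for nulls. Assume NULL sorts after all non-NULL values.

(8, Valve, NULL, NULL); (20, Gizmo, NULL, NULL); (42, Frame, NULL, NULL); (56, Frame, NULL, NULL); (NULL, NULL, DM, 15); (NULL, NULL, FL, 1); (NULL, NULL, FL, 3); (NULL, NULL, JV, 18)

FULL OUTER JOIN keeps every row from both sides; unmatched rows get NULL for the other side's columns.
Matching on t1.sku = t2.sku.
Matched pairs: 0; unmatched t1 rows kept: 4; unmatched t2 rows kept: 4.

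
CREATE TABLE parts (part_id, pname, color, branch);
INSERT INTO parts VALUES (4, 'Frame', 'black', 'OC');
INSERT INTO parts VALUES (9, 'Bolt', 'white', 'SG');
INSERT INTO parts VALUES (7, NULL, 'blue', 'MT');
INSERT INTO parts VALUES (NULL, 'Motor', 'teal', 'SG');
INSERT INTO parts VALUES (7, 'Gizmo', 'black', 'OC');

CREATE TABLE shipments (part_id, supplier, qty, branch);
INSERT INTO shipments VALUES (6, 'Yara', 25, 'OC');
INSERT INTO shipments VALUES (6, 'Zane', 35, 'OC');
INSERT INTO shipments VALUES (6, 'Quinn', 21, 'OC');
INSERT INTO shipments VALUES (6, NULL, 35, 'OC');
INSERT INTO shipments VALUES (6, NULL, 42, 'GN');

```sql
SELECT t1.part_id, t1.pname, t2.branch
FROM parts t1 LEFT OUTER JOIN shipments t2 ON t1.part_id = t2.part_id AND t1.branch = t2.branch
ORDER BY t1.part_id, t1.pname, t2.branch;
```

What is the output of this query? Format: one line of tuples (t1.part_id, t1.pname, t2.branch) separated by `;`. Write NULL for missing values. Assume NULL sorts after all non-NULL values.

LEFT JOIN keeps every row from `parts`; unmatched rows get NULL for `shipments`'s columns.
Matching on t1.part_id = t2.part_id AND t1.branch = t2.branch. A NULL in a compared column never satisfies the condition.
Matched pairs: 0; unmatched t1 rows kept: 5.

(4, Frame, NULL); (7, Gizmo, NULL); (7, NULL, NULL); (9, Bolt, NULL); (NULL, Motor, NULL)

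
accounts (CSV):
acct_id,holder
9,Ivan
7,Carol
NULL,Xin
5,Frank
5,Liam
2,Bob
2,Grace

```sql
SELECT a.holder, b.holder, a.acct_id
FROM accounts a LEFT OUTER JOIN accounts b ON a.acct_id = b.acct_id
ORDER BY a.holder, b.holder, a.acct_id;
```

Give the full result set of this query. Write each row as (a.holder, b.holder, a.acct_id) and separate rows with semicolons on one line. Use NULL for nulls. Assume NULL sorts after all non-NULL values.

LEFT JOIN keeps every row from `accounts a`; unmatched rows get NULL for `accounts b`'s columns.
Matching on a.acct_id = b.acct_id. A NULL in a compared column never satisfies the condition.
- a[0] acct_id=9 → 1 match(es) in b → 1 row(s).
- a[1] acct_id=7 → 1 match(es) in b → 1 row(s).
- a[2] acct_id=NULL → no match; kept with NULLs on the b side.
- a[3] acct_id=5 → 2 match(es) in b → 2 row(s).
- a[4] acct_id=5 → 2 match(es) in b → 2 row(s).
- a[5] acct_id=2 → 2 match(es) in b → 2 row(s).
- a[6] acct_id=2 → 2 match(es) in b → 2 row(s).

(Bob, Bob, 2); (Bob, Grace, 2); (Carol, Carol, 7); (Frank, Frank, 5); (Frank, Liam, 5); (Grace, Bob, 2); (Grace, Grace, 2); (Ivan, Ivan, 9); (Liam, Frank, 5); (Liam, Liam, 5); (Xin, NULL, NULL)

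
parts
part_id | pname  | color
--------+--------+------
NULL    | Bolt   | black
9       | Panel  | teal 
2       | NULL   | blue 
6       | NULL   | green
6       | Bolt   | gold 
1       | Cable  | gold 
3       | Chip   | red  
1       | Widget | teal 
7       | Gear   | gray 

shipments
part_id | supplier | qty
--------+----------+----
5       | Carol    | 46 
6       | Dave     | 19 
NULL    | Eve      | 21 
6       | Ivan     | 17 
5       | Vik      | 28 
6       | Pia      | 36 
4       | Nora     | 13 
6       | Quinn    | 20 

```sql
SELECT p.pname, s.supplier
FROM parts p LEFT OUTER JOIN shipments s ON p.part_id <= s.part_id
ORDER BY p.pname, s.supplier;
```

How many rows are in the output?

39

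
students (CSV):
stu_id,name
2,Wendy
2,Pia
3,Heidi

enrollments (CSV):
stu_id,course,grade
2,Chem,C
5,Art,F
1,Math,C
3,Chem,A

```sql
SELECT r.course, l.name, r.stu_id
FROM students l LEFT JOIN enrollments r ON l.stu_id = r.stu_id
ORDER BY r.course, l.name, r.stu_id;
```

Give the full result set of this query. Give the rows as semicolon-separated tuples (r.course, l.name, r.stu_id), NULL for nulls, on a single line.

(Chem, Heidi, 3); (Chem, Pia, 2); (Chem, Wendy, 2)

LEFT JOIN keeps every row from `students`; unmatched rows get NULL for `enrollments`'s columns.
Matching on l.stu_id = r.stu_id.
Matched pairs: 3; unmatched l rows kept: 0.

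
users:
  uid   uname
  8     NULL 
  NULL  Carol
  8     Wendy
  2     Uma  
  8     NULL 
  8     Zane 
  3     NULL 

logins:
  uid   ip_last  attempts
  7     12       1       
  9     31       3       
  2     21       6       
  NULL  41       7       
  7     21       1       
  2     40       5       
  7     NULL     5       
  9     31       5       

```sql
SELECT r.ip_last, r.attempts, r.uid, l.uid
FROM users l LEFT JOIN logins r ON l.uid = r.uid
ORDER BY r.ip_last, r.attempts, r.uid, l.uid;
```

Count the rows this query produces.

8

LEFT JOIN keeps every row from `users`; unmatched rows get NULL for `logins`'s columns.
Matching on l.uid = r.uid. A NULL in a compared column never satisfies the condition.
- uid=8: no r row matches, row kept with r columns NULL.
- uid=NULL: no r row matches, row kept with r columns NULL.
- uid=8: no r row matches, row kept with r columns NULL.
- uid=2: 2 matching r row(s), so 2 row(s) emitted.
- uid=8: no r row matches, row kept with r columns NULL.
- uid=8: no r row matches, row kept with r columns NULL.
- uid=3: no r row matches, row kept with r columns NULL.
Total: 2 matched + 6 padded = 8 rows.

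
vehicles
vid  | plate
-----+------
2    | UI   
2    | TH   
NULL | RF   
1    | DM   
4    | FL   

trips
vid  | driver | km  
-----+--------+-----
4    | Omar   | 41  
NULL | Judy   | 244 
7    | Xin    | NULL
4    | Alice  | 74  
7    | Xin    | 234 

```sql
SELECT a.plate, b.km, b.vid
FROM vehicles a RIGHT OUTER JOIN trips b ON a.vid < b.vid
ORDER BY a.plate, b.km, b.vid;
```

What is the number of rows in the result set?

15

RIGHT JOIN keeps every row from `trips`; unmatched rows get NULL for `vehicles`'s columns.
Matching on a.vid < b.vid. A NULL in a compared column never satisfies the condition.
Matched pairs: 14; unmatched b rows kept: 1.
Total: 14 matched + 1 padded = 15 rows.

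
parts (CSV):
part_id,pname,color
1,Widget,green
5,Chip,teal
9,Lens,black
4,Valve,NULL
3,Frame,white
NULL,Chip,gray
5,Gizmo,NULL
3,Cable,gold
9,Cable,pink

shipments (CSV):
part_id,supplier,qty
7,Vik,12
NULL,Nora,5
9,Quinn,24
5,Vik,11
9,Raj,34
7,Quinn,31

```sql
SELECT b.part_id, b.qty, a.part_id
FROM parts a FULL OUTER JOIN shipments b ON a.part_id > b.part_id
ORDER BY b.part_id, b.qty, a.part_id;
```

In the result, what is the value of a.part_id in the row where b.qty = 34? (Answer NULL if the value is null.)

NULL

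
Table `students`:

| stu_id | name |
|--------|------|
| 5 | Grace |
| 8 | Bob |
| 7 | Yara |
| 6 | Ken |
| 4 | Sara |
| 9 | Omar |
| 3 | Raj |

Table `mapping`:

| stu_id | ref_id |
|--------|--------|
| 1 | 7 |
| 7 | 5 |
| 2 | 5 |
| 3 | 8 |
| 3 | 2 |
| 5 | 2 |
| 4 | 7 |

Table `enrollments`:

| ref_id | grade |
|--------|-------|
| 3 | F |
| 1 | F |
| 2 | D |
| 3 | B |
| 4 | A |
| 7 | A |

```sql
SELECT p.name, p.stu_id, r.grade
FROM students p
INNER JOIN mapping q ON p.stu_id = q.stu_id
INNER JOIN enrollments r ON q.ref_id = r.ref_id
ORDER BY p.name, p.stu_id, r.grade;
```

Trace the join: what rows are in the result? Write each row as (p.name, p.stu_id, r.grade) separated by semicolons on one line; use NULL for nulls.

(Grace, 5, D); (Raj, 3, D); (Sara, 4, A)

Joins associate left-to-right: students INNER JOIN mapping on stu_id gives 5 intermediate row(s).
Then INNER JOIN `enrollments r` on ref_id: keep only rows whose q.ref_id appears in r.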